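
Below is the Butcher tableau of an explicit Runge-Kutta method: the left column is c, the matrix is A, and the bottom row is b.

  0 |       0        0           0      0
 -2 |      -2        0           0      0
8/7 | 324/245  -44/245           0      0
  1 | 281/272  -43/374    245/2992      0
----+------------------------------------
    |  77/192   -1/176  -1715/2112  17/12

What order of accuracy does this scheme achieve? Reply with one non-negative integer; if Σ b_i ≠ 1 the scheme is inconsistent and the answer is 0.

b = (77/192, -1/176, -1715/2112, 17/12)
c = (0, -2, 8/7, 1)
Ac = (0, 0, 88/245, 11/34)
Σ b_i: 77/192·1 + (-1/176)·1 + (-1715/2112)·1 + 17/12·1 = 1 ✓
b·c: (-1/176)·(-2) + (-1715/2112)·8/7 + 17/12·1 = 1/2 ✓
b·c²: (-1/176)·4 + (-1715/2112)·64/49 + 17/12·1 = 1/3 ✓
b·Ac: (-1715/2112)·88/245 + 17/12·11/34 = 1/6 ✓
b·c³: (-1/176)·(-8) + (-1715/2112)·512/343 + 17/12·1 = 1/4 ✓
b·(c∘Ac): (-1715/2112)·704/1715 + 17/12·11/34 = 1/8 ✓
b·Ac²: (-1715/2112)·(-176/245) + 17/12·(-6/17) = 1/12 ✓
b·A²c: 17/12·1/34 = 1/24 ✓; 4 stages ⇒ order 4.

4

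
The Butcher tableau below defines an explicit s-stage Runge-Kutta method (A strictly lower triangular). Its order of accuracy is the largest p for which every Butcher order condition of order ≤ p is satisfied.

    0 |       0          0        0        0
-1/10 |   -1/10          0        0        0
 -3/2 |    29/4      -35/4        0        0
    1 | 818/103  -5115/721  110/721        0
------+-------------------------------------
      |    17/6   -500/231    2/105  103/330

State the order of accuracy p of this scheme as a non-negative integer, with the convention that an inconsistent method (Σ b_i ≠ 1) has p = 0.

4

b = (17/6, -500/231, 2/105, 103/330)
c = (0, -1/10, -3/2, 1)
Ac = (0, 0, 7/8, 99/206)
Σ b_i: 17/6·1 + (-500/231)·1 + 2/105·1 + 103/330·1 = 1 ✓
b·c: (-500/231)·(-1/10) + 2/105·(-3/2) + 103/330·1 = 1/2 ✓
b·c²: (-500/231)·1/100 + 2/105·9/4 + 103/330·1 = 1/3 ✓
b·Ac: 2/105·7/8 + 103/330·99/206 = 1/6 ✓
b·c³: (-500/231)·(-1/1000) + 2/105·(-27/8) + 103/330·1 = 1/4 ✓
b·(c∘Ac): 2/105·(-21/16) + 103/330·99/206 = 1/8 ✓
b·Ac²: 2/105·(-7/80) + 103/330·561/2060 = 1/12 ✓
b·A²c: 103/330·55/412 = 1/24 ✓; 4 stages ⇒ order 4.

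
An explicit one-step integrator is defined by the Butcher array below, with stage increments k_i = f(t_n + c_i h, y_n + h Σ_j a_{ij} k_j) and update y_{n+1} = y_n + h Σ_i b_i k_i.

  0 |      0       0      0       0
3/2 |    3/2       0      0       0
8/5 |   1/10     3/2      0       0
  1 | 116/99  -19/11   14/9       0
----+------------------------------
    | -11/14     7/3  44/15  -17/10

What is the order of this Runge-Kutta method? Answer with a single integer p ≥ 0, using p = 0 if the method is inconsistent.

0

b = (-11/14, 7/3, 44/15, -17/10)
c = (0, 3/2, 8/5, 1)
Ac = (0, 0, 9/4, -101/990)
Σ b_i: (-11/14)·1 + 7/3·1 + 44/15·1 + (-17/10)·1 = 292/105 ≠ 1 ⇒ order 0.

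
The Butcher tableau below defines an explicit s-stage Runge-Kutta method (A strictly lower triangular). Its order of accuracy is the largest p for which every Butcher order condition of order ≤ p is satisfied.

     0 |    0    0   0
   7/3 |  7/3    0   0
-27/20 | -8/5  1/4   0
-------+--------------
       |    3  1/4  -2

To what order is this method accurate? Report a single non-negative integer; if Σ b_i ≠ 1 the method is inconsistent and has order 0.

b = (3, 1/4, -2)
c = (0, 7/3, -27/20)
Ac = (0, 0, 7/12)
Σ b_i: 3·1 + 1/4·1 + (-2)·1 = 5/4 ≠ 1 ⇒ order 0.

0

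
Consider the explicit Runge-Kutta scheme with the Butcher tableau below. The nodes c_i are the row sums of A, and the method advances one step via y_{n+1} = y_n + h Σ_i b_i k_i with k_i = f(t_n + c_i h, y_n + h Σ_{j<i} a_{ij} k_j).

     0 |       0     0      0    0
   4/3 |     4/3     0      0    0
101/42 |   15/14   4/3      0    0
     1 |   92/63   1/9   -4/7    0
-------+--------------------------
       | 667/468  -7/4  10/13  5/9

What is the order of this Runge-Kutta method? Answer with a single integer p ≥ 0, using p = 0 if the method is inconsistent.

b = (667/468, -7/4, 10/13, 5/9)
c = (0, 4/3, 101/42, 1)
Ac = (0, 0, 16/9, -1622/1323)
Σ b_i: 667/468·1 + (-7/4)·1 + 10/13·1 + 5/9·1 = 1 ✓
b·c: (-7/4)·4/3 + 10/13·101/42 + 5/9·1 = 59/819 ≠ 1/2 ⇒ order 1.

1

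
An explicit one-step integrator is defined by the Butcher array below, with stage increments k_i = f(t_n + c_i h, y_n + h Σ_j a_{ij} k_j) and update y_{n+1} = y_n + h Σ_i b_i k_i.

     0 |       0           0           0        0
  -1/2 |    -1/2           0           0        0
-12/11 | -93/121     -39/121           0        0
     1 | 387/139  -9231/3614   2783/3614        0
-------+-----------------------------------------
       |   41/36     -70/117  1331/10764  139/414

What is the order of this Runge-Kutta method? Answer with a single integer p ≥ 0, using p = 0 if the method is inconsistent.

b = (41/36, -70/117, 1331/10764, 139/414)
c = (0, -1/2, -12/11, 1)
Ac = (0, 0, 39/242, 243/556)
Σ b_i: 41/36·1 + (-70/117)·1 + 1331/10764·1 + 139/414·1 = 1 ✓
b·c: (-70/117)·(-1/2) + 1331/10764·(-12/11) + 139/414·1 = 1/2 ✓
b·c²: (-70/117)·1/4 + 1331/10764·144/121 + 139/414·1 = 1/3 ✓
b·Ac: 1331/10764·39/242 + 139/414·243/556 = 1/6 ✓
b·c³: (-70/117)·(-1/8) + 1331/10764·(-1728/1331) + 139/414·1 = 1/4 ✓
b·(c∘Ac): 1331/10764·(-234/1331) + 139/414·243/556 = 1/8 ✓
b·Ac²: 1331/10764·(-39/484) + 139/414·309/1112 = 1/12 ✓
b·A²c: 139/414·69/556 = 1/24 ✓; 4 stages ⇒ order 4.

4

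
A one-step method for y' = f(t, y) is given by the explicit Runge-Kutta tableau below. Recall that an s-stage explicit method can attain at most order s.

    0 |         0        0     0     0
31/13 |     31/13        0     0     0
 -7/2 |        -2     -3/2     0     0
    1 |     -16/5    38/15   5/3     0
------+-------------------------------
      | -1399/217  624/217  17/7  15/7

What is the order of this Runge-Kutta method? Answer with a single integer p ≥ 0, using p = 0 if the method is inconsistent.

b = (-1399/217, 624/217, 17/7, 15/7)
c = (0, 31/13, -7/2, 1)
Ac = (0, 0, -93/26, 27/130)
Σ b_i: (-1399/217)·1 + 624/217·1 + 17/7·1 + 15/7·1 = 1 ✓
b·c: 624/217·31/13 + 17/7·(-7/2) + 15/7·1 = 1/2 ✓
b·c²: 624/217·961/169 + 17/7·49/4 + 15/7·1 = 17561/364 ≠ 1/3 ⇒ order 2.
b·Ac: 17/7·(-93/26) + 15/7·27/130 = -750/91 ≠ 1/6

2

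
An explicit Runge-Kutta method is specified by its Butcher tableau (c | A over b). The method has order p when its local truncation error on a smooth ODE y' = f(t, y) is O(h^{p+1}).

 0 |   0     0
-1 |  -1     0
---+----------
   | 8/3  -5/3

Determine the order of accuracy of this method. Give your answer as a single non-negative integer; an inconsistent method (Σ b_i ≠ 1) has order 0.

1

b = (8/3, -5/3)
c = (0, -1)
Σ b_i: 8/3·1 + (-5/3)·1 = 1 ✓
b·c: (-5/3)·(-1) = 5/3 ≠ 1/2 ⇒ order 1.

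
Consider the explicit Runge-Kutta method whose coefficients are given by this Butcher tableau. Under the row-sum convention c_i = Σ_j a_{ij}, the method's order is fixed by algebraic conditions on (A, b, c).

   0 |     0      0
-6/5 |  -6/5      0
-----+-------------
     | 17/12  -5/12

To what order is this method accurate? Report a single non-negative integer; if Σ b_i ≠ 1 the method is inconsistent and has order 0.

2

b = (17/12, -5/12)
c = (0, -6/5)
Σ b_i: 17/12·1 + (-5/12)·1 = 1 ✓
b·c: (-5/12)·(-6/5) = 1/2 ✓; 2 stages ⇒ order 2.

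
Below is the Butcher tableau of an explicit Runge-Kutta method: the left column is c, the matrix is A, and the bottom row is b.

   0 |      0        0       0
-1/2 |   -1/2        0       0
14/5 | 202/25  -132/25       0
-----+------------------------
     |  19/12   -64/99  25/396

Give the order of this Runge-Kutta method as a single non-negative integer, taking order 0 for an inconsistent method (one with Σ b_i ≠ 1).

b = (19/12, -64/99, 25/396)
c = (0, -1/2, 14/5)
Ac = (0, 0, 66/25)
Σ b_i: 19/12·1 + (-64/99)·1 + 25/396·1 = 1 ✓
b·c: (-64/99)·(-1/2) + 25/396·14/5 = 1/2 ✓
b·c²: (-64/99)·1/4 + 25/396·196/25 = 1/3 ✓
b·Ac: 25/396·66/25 = 1/6 ✓; 3 stages ⇒ order 3.

3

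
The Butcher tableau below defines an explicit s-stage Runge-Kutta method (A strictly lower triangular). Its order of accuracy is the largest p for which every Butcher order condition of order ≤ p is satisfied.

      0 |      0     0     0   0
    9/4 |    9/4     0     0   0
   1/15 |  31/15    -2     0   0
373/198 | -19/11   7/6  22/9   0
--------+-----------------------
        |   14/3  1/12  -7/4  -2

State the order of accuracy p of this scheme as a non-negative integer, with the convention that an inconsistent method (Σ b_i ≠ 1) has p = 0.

b = (14/3, 1/12, -7/4, -2)
c = (0, 9/4, 1/15, 373/198)
Ac = (0, 0, -9/2, 3011/1080)
Σ b_i: 14/3·1 + 1/12·1 + (-7/4)·1 + (-2)·1 = 1 ✓
b·c: 1/12·9/4 + (-7/4)·1/15 + (-2)·373/198 = -29279/7920 ≠ 1/2 ⇒ order 1.

1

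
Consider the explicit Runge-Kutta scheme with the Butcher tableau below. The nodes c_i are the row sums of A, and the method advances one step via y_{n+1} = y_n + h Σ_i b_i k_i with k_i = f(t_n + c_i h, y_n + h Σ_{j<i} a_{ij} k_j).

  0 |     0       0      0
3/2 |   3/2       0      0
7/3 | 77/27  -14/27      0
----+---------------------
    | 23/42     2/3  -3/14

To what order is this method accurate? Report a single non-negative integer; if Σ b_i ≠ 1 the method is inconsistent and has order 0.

3

b = (23/42, 2/3, -3/14)
c = (0, 3/2, 7/3)
Ac = (0, 0, -7/9)
Σ b_i: 23/42·1 + 2/3·1 + (-3/14)·1 = 1 ✓
b·c: 2/3·3/2 + (-3/14)·7/3 = 1/2 ✓
b·c²: 2/3·9/4 + (-3/14)·49/9 = 1/3 ✓
b·Ac: (-3/14)·(-7/9) = 1/6 ✓; 3 stages ⇒ order 3.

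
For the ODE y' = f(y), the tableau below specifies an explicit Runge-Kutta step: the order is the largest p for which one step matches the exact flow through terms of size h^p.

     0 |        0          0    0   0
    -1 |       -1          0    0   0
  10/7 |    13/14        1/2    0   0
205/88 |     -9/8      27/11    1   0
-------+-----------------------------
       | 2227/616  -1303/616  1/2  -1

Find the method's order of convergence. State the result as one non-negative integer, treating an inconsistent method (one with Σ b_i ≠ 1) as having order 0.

2

b = (2227/616, -1303/616, 1/2, -1)
c = (0, -1, 10/7, 205/88)
Ac = (0, 0, -1/2, -79/77)
Σ b_i: 2227/616·1 + (-1303/616)·1 + 1/2·1 + (-1)·1 = 1 ✓
b·c: (-1303/616)·(-1) + 1/2·10/7 + (-1)·205/88 = 1/2 ✓
b·c²: (-1303/616)·1 + 1/2·100/49 + (-1)·42025/7744 = -2474673/379456 ≠ 1/3 ⇒ order 2.
b·Ac: 1/2·(-1/2) + (-1)·(-79/77) = 239/308 ≠ 1/6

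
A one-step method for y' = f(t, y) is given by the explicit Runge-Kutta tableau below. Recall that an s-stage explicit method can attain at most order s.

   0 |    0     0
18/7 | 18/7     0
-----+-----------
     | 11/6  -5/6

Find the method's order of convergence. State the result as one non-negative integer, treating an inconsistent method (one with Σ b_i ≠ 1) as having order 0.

1

b = (11/6, -5/6)
c = (0, 18/7)
Σ b_i: 11/6·1 + (-5/6)·1 = 1 ✓
b·c: (-5/6)·18/7 = -15/7 ≠ 1/2 ⇒ order 1.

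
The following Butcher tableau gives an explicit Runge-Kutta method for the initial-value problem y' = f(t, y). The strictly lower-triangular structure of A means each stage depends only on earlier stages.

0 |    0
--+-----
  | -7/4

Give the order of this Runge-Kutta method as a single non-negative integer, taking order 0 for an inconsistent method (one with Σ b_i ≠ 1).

0

b = (-7/4)
c = (0)
Σ b_i: (-7/4)·1 = -7/4 ≠ 1 ⇒ order 0.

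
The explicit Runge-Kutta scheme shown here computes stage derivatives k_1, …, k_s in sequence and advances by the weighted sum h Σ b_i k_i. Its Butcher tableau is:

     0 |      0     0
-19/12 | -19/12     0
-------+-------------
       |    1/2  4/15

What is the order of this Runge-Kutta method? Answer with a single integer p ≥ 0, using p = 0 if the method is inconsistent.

b = (1/2, 4/15)
c = (0, -19/12)
Σ b_i: 1/2·1 + 4/15·1 = 23/30 ≠ 1 ⇒ order 0.

0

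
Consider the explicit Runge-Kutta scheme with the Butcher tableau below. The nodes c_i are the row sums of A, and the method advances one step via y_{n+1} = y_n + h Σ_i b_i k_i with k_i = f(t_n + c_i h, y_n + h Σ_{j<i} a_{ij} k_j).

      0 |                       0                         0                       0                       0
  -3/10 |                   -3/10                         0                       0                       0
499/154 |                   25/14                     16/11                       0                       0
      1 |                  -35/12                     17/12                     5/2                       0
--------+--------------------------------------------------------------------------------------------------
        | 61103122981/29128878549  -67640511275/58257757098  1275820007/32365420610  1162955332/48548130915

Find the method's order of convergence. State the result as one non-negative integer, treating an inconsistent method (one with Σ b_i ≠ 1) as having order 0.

b = (61103122981/29128878549, -67640511275/58257757098, 1275820007/32365420610, 1162955332/48548130915)
c = (0, -3/10, 499/154, 1)
Ac = (0, 0, -24/55, 23641/3080)
Σ b_i: 61103122981/29128878549·1 + (-67640511275/58257757098)·1 + 1275820007/32365420610·1 + 1162955332/48548130915·1 = 1 ✓
b·c: (-67640511275/58257757098)·(-3/10) + 1275820007/32365420610·499/154 + 1162955332/48548130915·1 = 1/2 ✓
b·c²: (-67640511275/58257757098)·9/100 + 1275820007/32365420610·249001/23716 + 1162955332/48548130915·1 = 1/3 ✓
b·Ac: 1275820007/32365420610·(-24/55) + 1162955332/48548130915·23641/3080 = 1/6 ✓
b·c³: (-67640511275/58257757098)·(-27/1000) + 1275820007/32365420610·124251499/3652264 + 1162955332/48548130915·1 = 41759093434759/29905648643640 ≠ 1/4 ⇒ order 3.
b·(c∘Ac): 1275820007/32365420610·(-5988/4235) + 1162955332/48548130915·23641/3080 = 12441108301/97096261830 ≠ 1/8
b·Ac²: 1275820007/32365420610·36/275 + 1162955332/48548130915·62552629/2371600 = 9524682818201/14952824321820 ≠ 1/12
b·A²c: 1162955332/48548130915·(-12/11) = -422892848/16182710305 ≠ 1/24

3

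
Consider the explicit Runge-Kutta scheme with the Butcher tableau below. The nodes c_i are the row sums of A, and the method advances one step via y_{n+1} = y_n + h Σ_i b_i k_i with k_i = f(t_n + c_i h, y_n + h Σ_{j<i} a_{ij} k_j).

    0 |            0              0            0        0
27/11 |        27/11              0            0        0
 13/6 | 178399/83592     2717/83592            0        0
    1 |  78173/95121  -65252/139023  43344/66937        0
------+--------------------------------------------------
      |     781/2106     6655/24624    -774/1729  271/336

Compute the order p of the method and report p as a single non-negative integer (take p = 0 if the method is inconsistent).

b = (781/2106, 6655/24624, -774/1729, 271/336)
c = (0, 27/11, 13/6, 1)
Ac = (0, 0, 247/3096, 68/271)
Σ b_i: 781/2106·1 + 6655/24624·1 + (-774/1729)·1 + 271/336·1 = 1 ✓
b·c: 6655/24624·27/11 + (-774/1729)·13/6 + 271/336·1 = 1/2 ✓
b·c²: 6655/24624·729/121 + (-774/1729)·169/36 + 271/336·1 = 1/3 ✓
b·Ac: (-774/1729)·247/3096 + 271/336·68/271 = 1/6 ✓
b·c³: 6655/24624·19683/1331 + (-774/1729)·2197/216 + 271/336·1 = 1/4 ✓
b·(c∘Ac): (-774/1729)·3211/18576 + 271/336·68/271 = 1/8 ✓
b·Ac²: (-774/1729)·741/3784 + 271/336·632/2981 = 1/12 ✓
b·A²c: 271/336·14/271 = 1/24 ✓; 4 stages ⇒ order 4.

4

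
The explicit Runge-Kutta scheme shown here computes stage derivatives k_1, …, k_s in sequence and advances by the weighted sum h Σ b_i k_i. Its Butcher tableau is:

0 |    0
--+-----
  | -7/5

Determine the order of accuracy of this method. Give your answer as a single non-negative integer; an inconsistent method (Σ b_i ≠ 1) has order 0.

0

b = (-7/5)
c = (0)
Σ b_i: (-7/5)·1 = -7/5 ≠ 1 ⇒ order 0.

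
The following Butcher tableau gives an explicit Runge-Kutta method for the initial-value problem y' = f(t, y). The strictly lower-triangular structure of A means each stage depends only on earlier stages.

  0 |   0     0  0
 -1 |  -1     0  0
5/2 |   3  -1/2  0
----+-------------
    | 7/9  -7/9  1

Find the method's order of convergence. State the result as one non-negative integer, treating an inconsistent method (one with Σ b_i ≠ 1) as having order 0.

1

b = (7/9, -7/9, 1)
c = (0, -1, 5/2)
Ac = (0, 0, 1/2)
Σ b_i: 7/9·1 + (-7/9)·1 + 1·1 = 1 ✓
b·c: (-7/9)·(-1) + 1·5/2 = 59/18 ≠ 1/2 ⇒ order 1.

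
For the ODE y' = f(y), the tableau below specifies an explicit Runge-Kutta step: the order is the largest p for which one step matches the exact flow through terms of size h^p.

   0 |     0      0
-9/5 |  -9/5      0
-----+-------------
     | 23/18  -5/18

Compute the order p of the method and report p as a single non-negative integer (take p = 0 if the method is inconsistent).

b = (23/18, -5/18)
c = (0, -9/5)
Σ b_i: 23/18·1 + (-5/18)·1 = 1 ✓
b·c: (-5/18)·(-9/5) = 1/2 ✓; 2 stages ⇒ order 2.

2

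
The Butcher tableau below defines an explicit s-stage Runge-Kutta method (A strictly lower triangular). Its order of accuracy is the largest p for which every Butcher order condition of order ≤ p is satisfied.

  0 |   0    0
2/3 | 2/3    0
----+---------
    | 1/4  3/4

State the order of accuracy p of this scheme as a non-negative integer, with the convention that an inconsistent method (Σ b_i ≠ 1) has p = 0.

2

b = (1/4, 3/4)
c = (0, 2/3)
Σ b_i: 1/4·1 + 3/4·1 = 1 ✓
b·c: 3/4·2/3 = 1/2 ✓; 2 stages ⇒ order 2.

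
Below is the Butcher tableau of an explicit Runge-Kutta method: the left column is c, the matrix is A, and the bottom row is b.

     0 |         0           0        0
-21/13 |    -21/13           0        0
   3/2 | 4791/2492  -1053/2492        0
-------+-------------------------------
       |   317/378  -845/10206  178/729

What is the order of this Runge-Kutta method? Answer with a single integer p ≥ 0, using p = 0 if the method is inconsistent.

b = (317/378, -845/10206, 178/729)
c = (0, -21/13, 3/2)
Ac = (0, 0, 243/356)
Σ b_i: 317/378·1 + (-845/10206)·1 + 178/729·1 = 1 ✓
b·c: (-845/10206)·(-21/13) + 178/729·3/2 = 1/2 ✓
b·c²: (-845/10206)·441/169 + 178/729·9/4 = 1/3 ✓
b·Ac: 178/729·243/356 = 1/6 ✓; 3 stages ⇒ order 3.

3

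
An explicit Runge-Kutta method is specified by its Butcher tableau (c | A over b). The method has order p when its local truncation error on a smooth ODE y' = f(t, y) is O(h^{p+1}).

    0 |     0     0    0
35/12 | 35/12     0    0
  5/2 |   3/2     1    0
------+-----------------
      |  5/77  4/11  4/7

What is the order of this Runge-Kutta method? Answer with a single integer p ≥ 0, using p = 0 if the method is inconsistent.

1

b = (5/77, 4/11, 4/7)
c = (0, 35/12, 5/2)
Ac = (0, 0, 35/12)
Σ b_i: 5/77·1 + 4/11·1 + 4/7·1 = 1 ✓
b·c: 4/11·35/12 + 4/7·5/2 = 575/231 ≠ 1/2 ⇒ order 1.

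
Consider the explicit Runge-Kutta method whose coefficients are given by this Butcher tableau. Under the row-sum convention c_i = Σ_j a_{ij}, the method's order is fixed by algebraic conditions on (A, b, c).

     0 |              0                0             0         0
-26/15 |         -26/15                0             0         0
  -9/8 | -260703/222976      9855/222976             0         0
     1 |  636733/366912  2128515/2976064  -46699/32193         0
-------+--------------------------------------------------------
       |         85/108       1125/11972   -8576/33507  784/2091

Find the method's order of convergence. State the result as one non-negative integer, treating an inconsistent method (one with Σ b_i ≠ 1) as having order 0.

4

b = (85/108, 1125/11972, -8576/33507, 784/2091)
c = (0, -26/15, -9/8, 1)
Ac = (0, 0, -657/8576, 615/1568)
Σ b_i: 85/108·1 + 1125/11972·1 + (-8576/33507)·1 + 784/2091·1 = 1 ✓
b·c: 1125/11972·(-26/15) + (-8576/33507)·(-9/8) + 784/2091·1 = 1/2 ✓
b·c²: 1125/11972·676/225 + (-8576/33507)·81/64 + 784/2091·1 = 1/3 ✓
b·Ac: (-8576/33507)·(-657/8576) + 784/2091·615/1568 = 1/6 ✓
b·c³: 1125/11972·(-17576/3375) + (-8576/33507)·(-729/512) + 784/2091·1 = 1/4 ✓
b·(c∘Ac): (-8576/33507)·5913/68608 + 784/2091·615/1568 = 1/8 ✓
b·Ac²: (-8576/33507)·2847/21440 + 784/2091·14719/47040 = 1/12 ✓
b·A²c: 784/2091·697/6272 = 1/24 ✓; 4 stages ⇒ order 4.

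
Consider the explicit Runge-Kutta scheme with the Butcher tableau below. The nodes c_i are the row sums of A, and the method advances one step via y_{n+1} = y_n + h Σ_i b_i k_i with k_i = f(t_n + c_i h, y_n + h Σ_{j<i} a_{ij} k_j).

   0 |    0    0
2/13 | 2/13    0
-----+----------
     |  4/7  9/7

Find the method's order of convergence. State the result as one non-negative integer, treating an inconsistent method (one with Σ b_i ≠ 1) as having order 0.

b = (4/7, 9/7)
c = (0, 2/13)
Σ b_i: 4/7·1 + 9/7·1 = 13/7 ≠ 1 ⇒ order 0.

0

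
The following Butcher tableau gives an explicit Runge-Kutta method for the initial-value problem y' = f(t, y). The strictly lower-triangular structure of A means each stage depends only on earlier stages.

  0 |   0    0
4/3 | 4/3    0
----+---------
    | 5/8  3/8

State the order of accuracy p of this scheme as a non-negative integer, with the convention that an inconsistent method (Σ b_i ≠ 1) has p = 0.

b = (5/8, 3/8)
c = (0, 4/3)
Σ b_i: 5/8·1 + 3/8·1 = 1 ✓
b·c: 3/8·4/3 = 1/2 ✓; 2 stages ⇒ order 2.

2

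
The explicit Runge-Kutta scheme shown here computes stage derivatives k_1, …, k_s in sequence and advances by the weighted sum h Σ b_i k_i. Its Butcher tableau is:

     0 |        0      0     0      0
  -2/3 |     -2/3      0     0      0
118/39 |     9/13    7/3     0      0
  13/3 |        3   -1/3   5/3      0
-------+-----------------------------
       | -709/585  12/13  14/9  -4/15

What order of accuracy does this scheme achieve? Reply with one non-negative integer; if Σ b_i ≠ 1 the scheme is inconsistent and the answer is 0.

1

b = (-709/585, 12/13, 14/9, -4/15)
c = (0, -2/3, 118/39, 13/3)
Ac = (0, 0, -14/9, 616/117)
Σ b_i: (-709/585)·1 + 12/13·1 + 14/9·1 + (-4/15)·1 = 1 ✓
b·c: 12/13·(-2/3) + 14/9·118/39 + (-4/15)·13/3 = 5152/1755 ≠ 1/2 ⇒ order 1.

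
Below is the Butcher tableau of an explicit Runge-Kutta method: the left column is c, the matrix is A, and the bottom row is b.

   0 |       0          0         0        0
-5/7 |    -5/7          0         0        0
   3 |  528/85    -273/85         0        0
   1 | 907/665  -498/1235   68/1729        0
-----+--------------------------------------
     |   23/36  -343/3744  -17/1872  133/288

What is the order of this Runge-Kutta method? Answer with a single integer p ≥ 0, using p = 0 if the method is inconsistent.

b = (23/36, -343/3744, -17/1872, 133/288)
c = (0, -5/7, 3, 1)
Ac = (0, 0, 39/17, 54/133)
Σ b_i: 23/36·1 + (-343/3744)·1 + (-17/1872)·1 + 133/288·1 = 1 ✓
b·c: (-343/3744)·(-5/7) + (-17/1872)·3 + 133/288·1 = 1/2 ✓
b·c²: (-343/3744)·25/49 + (-17/1872)·9 + 133/288·1 = 1/3 ✓
b·Ac: (-17/1872)·39/17 + 133/288·54/133 = 1/6 ✓
b·c³: (-343/3744)·(-125/343) + (-17/1872)·27 + 133/288·1 = 1/4 ✓
b·(c∘Ac): (-17/1872)·117/17 + 133/288·54/133 = 1/8 ✓
b·Ac²: (-17/1872)·(-195/119) + 133/288·138/931 = 1/12 ✓
b·A²c: 133/288·12/133 = 1/24 ✓; 4 stages ⇒ order 4.

4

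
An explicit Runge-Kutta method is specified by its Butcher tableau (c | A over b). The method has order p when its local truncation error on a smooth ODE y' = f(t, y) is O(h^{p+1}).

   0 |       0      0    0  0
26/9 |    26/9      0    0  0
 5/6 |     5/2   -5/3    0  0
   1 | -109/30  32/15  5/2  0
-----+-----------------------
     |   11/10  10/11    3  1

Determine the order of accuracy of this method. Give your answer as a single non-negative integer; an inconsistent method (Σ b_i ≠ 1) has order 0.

0

b = (11/10, 10/11, 3, 1)
c = (0, 26/9, 5/6, 1)
Ac = (0, 0, -130/27, 4453/540)
Σ b_i: 11/10·1 + 10/11·1 + 3·1 + 1·1 = 661/110 ≠ 1 ⇒ order 0.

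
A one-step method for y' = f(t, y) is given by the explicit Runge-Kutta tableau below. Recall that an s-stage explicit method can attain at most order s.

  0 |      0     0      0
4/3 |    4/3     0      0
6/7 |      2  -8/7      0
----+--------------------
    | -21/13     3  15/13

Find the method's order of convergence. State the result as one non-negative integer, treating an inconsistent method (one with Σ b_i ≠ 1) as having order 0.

b = (-21/13, 3, 15/13)
c = (0, 4/3, 6/7)
Ac = (0, 0, -32/21)
Σ b_i: (-21/13)·1 + 3·1 + 15/13·1 = 33/13 ≠ 1 ⇒ order 0.

0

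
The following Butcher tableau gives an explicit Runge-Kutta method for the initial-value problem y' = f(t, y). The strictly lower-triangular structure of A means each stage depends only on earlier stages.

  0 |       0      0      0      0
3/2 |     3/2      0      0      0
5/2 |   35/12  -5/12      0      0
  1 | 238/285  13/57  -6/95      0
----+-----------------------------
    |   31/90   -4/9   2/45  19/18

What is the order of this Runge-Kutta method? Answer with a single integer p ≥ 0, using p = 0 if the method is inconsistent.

4

b = (31/90, -4/9, 2/45, 19/18)
c = (0, 3/2, 5/2, 1)
Ac = (0, 0, -5/8, 7/38)
Σ b_i: 31/90·1 + (-4/9)·1 + 2/45·1 + 19/18·1 = 1 ✓
b·c: (-4/9)·3/2 + 2/45·5/2 + 19/18·1 = 1/2 ✓
b·c²: (-4/9)·9/4 + 2/45·25/4 + 19/18·1 = 1/3 ✓
b·Ac: 2/45·(-5/8) + 19/18·7/38 = 1/6 ✓
b·c³: (-4/9)·27/8 + 2/45·125/8 + 19/18·1 = 1/4 ✓
b·(c∘Ac): 2/45·(-25/16) + 19/18·7/38 = 1/8 ✓
b·Ac²: 2/45·(-15/16) + 19/18·9/76 = 1/12 ✓
b·A²c: 19/18·3/76 = 1/24 ✓; 4 stages ⇒ order 4.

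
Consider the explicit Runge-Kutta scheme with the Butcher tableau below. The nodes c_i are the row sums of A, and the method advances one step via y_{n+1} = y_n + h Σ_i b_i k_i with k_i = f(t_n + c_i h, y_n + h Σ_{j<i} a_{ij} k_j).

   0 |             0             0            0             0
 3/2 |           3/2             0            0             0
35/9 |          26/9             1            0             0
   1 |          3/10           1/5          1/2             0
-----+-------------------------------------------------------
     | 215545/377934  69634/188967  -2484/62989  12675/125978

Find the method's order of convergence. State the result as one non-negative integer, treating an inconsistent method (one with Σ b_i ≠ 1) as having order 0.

b = (215545/377934, 69634/188967, -2484/62989, 12675/125978)
c = (0, 3/2, 35/9, 1)
Ac = (0, 0, 3/2, 101/45)
Σ b_i: 215545/377934·1 + 69634/188967·1 + (-2484/62989)·1 + 12675/125978·1 = 1 ✓
b·c: 69634/188967·3/2 + (-2484/62989)·35/9 + 12675/125978·1 = 1/2 ✓
b·c²: 69634/188967·9/4 + (-2484/62989)·1225/81 + 12675/125978·1 = 1/3 ✓
b·Ac: (-2484/62989)·3/2 + 12675/125978·101/45 = 1/6 ✓
b·c³: 69634/188967·27/8 + (-2484/62989)·42875/729 + 12675/125978·1 = -6633019/6802812 ≠ 1/4 ⇒ order 3.
b·(c∘Ac): (-2484/62989)·35/6 + 12675/125978·101/45 = -1595/377934 ≠ 1/8
b·Ac²: (-2484/62989)·9/4 + 12675/125978·12979/1620 = 9760031/13605624 ≠ 1/12
b·A²c: 12675/125978·3/4 = 38025/503912 ≠ 1/24

3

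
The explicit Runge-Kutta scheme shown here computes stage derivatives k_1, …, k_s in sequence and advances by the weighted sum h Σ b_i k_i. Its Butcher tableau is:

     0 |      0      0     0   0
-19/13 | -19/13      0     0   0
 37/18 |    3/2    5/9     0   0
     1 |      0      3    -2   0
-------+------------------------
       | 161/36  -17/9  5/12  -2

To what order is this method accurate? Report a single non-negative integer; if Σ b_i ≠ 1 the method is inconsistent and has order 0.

b = (161/36, -17/9, 5/12, -2)
c = (0, -19/13, 37/18, 1)
Ac = (0, 0, -95/117, -994/117)
Σ b_i: 161/36·1 + (-17/9)·1 + 5/12·1 + (-2)·1 = 1 ✓
b·c: (-17/9)·(-19/13) + 5/12·37/18 + (-2)·1 = 4541/2808 ≠ 1/2 ⇒ order 1.

1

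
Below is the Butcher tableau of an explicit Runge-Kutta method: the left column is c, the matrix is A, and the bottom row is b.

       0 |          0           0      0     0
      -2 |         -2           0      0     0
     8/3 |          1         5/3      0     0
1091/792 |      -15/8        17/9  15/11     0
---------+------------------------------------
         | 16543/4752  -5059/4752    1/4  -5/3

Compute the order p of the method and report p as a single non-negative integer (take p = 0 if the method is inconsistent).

b = (16543/4752, -5059/4752, 1/4, -5/3)
c = (0, -2, 8/3, 1091/792)
Ac = (0, 0, -10/3, -14/99)
Σ b_i: 16543/4752·1 + (-5059/4752)·1 + 1/4·1 + (-5/3)·1 = 1 ✓
b·c: (-5059/4752)·(-2) + 1/4·8/3 + (-5/3)·1091/792 = 1/2 ✓
b·c²: (-5059/4752)·4 + 1/4·64/9 + (-5/3)·1190281/627264 = -10619453/1881792 ≠ 1/3 ⇒ order 2.
b·Ac: 1/4·(-10/3) + (-5/3)·(-14/99) = -355/594 ≠ 1/6

2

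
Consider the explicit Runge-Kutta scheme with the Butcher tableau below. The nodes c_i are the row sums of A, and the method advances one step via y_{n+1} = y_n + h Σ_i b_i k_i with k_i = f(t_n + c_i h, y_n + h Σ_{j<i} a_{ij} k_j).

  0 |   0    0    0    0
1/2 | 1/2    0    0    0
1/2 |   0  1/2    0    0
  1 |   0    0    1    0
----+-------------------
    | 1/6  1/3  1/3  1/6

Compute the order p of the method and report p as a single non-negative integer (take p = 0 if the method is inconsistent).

4

b = (1/6, 1/3, 1/3, 1/6)
c = (0, 1/2, 1/2, 1)
Ac = (0, 0, 1/4, 1/2)
Σ b_i: 1/6·1 + 1/3·1 + 1/3·1 + 1/6·1 = 1 ✓
b·c: 1/3·1/2 + 1/3·1/2 + 1/6·1 = 1/2 ✓
b·c²: 1/3·1/4 + 1/3·1/4 + 1/6·1 = 1/3 ✓
b·Ac: 1/3·1/4 + 1/6·1/2 = 1/6 ✓
b·c³: 1/3·1/8 + 1/3·1/8 + 1/6·1 = 1/4 ✓
b·(c∘Ac): 1/3·1/8 + 1/6·1/2 = 1/8 ✓
b·Ac²: 1/3·1/8 + 1/6·1/4 = 1/12 ✓
b·A²c: 1/6·1/4 = 1/24 ✓; 4 stages ⇒ order 4.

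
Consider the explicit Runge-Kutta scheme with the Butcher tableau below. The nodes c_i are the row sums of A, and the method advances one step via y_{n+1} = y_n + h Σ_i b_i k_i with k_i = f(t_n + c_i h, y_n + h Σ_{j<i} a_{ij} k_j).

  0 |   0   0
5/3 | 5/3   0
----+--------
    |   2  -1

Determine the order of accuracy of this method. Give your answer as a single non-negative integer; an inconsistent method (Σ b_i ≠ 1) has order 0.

b = (2, -1)
c = (0, 5/3)
Σ b_i: 2·1 + (-1)·1 = 1 ✓
b·c: (-1)·5/3 = -5/3 ≠ 1/2 ⇒ order 1.

1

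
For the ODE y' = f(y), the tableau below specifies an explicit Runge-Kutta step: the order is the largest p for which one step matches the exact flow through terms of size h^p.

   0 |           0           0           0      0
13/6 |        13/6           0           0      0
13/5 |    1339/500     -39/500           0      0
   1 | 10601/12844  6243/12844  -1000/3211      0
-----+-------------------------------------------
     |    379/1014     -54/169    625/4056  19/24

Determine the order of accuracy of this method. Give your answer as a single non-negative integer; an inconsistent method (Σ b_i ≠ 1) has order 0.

4

b = (379/1014, -54/169, 625/4056, 19/24)
c = (0, 13/6, 13/5, 1)
Ac = (0, 0, -169/1000, 37/152)
Σ b_i: 379/1014·1 + (-54/169)·1 + 625/4056·1 + 19/24·1 = 1 ✓
b·c: (-54/169)·13/6 + 625/4056·13/5 + 19/24·1 = 1/2 ✓
b·c²: (-54/169)·169/36 + 625/4056·169/25 + 19/24·1 = 1/3 ✓
b·Ac: 625/4056·(-169/1000) + 19/24·37/152 = 1/6 ✓
b·c³: (-54/169)·2197/216 + 625/4056·2197/125 + 19/24·1 = 1/4 ✓
b·(c∘Ac): 625/4056·(-2197/5000) + 19/24·37/152 = 1/8 ✓
b·Ac²: 625/4056·(-2197/6000) + 19/24·161/912 = 1/12 ✓
b·A²c: 19/24·1/19 = 1/24 ✓; 4 stages ⇒ order 4.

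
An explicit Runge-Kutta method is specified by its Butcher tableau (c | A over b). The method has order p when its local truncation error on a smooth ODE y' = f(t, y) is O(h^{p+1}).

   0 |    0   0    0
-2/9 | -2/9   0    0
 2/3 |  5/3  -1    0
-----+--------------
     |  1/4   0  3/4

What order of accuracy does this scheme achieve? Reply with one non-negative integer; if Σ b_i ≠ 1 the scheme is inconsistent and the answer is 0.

3

b = (1/4, 0, 3/4)
c = (0, -2/9, 2/3)
Ac = (0, 0, 2/9)
Σ b_i: 1/4·1 + 3/4·1 = 1 ✓
b·c: 3/4·2/3 = 1/2 ✓
b·c²: 3/4·4/9 = 1/3 ✓
b·Ac: 3/4·2/9 = 1/6 ✓; 3 stages ⇒ order 3.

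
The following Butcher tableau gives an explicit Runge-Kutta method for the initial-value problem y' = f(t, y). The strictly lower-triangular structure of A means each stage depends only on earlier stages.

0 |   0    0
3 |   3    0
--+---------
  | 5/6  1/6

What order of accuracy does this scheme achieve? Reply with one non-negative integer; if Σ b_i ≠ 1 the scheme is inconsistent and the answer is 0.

2

b = (5/6, 1/6)
c = (0, 3)
Σ b_i: 5/6·1 + 1/6·1 = 1 ✓
b·c: 1/6·3 = 1/2 ✓; 2 stages ⇒ order 2.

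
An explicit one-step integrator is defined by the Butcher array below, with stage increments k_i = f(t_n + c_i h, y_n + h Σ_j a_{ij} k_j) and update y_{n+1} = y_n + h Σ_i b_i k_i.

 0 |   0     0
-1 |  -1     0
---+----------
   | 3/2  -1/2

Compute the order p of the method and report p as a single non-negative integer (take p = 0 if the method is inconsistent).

2

b = (3/2, -1/2)
c = (0, -1)
Σ b_i: 3/2·1 + (-1/2)·1 = 1 ✓
b·c: (-1/2)·(-1) = 1/2 ✓; 2 stages ⇒ order 2.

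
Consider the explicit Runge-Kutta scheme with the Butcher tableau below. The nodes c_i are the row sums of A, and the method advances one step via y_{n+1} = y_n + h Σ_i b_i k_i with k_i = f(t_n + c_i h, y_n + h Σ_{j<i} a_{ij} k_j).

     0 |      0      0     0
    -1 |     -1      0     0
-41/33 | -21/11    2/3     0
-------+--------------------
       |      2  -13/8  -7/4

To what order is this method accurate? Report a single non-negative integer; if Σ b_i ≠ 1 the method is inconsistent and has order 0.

b = (2, -13/8, -7/4)
c = (0, -1, -41/33)
Ac = (0, 0, -2/3)
Σ b_i: 2·1 + (-13/8)·1 + (-7/4)·1 = -11/8 ≠ 1 ⇒ order 0.

0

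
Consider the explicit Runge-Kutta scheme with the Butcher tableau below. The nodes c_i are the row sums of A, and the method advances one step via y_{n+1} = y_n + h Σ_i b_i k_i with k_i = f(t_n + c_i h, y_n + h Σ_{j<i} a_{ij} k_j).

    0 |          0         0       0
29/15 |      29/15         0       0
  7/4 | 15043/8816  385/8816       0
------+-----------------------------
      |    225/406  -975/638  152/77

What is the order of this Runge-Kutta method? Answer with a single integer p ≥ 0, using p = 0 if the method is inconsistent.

b = (225/406, -975/638, 152/77)
c = (0, 29/15, 7/4)
Ac = (0, 0, 77/912)
Σ b_i: 225/406·1 + (-975/638)·1 + 152/77·1 = 1 ✓
b·c: (-975/638)·29/15 + 152/77·7/4 = 1/2 ✓
b·c²: (-975/638)·841/225 + 152/77·49/16 = 1/3 ✓
b·Ac: 152/77·77/912 = 1/6 ✓; 3 stages ⇒ order 3.

3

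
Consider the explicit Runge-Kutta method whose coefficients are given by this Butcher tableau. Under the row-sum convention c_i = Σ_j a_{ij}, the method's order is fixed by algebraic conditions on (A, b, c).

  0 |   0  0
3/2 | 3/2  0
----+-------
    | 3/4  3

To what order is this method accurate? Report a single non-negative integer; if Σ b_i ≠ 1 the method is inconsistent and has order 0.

b = (3/4, 3)
c = (0, 3/2)
Σ b_i: 3/4·1 + 3·1 = 15/4 ≠ 1 ⇒ order 0.

0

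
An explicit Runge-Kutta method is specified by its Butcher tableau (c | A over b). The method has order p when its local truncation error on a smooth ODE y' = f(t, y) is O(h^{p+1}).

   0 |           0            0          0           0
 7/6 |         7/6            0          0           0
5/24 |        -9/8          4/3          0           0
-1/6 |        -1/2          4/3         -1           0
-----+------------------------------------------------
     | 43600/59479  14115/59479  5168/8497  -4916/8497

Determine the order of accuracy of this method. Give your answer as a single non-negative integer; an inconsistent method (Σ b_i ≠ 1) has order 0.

3

b = (43600/59479, 14115/59479, 5168/8497, -4916/8497)
c = (0, 7/6, 5/24, -1/6)
Ac = (0, 0, 14/9, 97/72)
Σ b_i: 43600/59479·1 + 14115/59479·1 + 5168/8497·1 + (-4916/8497)·1 = 1 ✓
b·c: 14115/59479·7/6 + 5168/8497·5/24 + (-4916/8497)·(-1/6) = 1/2 ✓
b·c²: 14115/59479·49/36 + 5168/8497·25/576 + (-4916/8497)·1/36 = 1/3 ✓
b·Ac: 5168/8497·14/9 + (-4916/8497)·97/72 = 1/6 ✓
b·c³: 14115/59479·343/216 + 5168/8497·125/13824 + (-4916/8497)·(-1/216) = 942193/2447136 ≠ 1/4 ⇒ order 3.
b·(c∘Ac): 5168/8497·35/108 + (-4916/8497)·(-97/432) = 100031/305892 ≠ 1/8
b·Ac²: 5168/8497·49/27 + (-4916/8497)·3061/1728 = 96581/1223568 ≠ 1/12
b·A²c: (-4916/8497)·(-14/9) = 68824/76473 ≠ 1/24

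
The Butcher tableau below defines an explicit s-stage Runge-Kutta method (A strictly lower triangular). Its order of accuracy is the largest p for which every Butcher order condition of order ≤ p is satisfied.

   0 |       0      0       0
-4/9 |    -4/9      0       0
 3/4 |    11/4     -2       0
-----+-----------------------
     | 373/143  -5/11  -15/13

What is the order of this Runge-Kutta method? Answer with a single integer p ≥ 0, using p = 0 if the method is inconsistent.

b = (373/143, -5/11, -15/13)
c = (0, -4/9, 3/4)
Ac = (0, 0, 8/9)
Σ b_i: 373/143·1 + (-5/11)·1 + (-15/13)·1 = 1 ✓
b·c: (-5/11)·(-4/9) + (-15/13)·3/4 = -3415/5148 ≠ 1/2 ⇒ order 1.

1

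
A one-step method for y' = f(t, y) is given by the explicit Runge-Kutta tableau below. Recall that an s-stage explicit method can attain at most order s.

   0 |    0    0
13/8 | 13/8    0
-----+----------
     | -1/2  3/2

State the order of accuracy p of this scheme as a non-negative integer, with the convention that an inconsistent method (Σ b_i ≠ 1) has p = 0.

b = (-1/2, 3/2)
c = (0, 13/8)
Σ b_i: (-1/2)·1 + 3/2·1 = 1 ✓
b·c: 3/2·13/8 = 39/16 ≠ 1/2 ⇒ order 1.

1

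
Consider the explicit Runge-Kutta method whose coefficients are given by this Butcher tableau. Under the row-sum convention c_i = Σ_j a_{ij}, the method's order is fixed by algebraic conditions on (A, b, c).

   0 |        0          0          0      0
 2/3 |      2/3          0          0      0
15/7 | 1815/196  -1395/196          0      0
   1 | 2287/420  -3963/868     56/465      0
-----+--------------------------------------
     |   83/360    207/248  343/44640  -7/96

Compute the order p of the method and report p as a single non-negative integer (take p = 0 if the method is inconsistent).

b = (83/360, 207/248, 343/44640, -7/96)
c = (0, 2/3, 15/7, 1)
Ac = (0, 0, -465/98, -39/14)
Σ b_i: 83/360·1 + 207/248·1 + 343/44640·1 + (-7/96)·1 = 1 ✓
b·c: 207/248·2/3 + 343/44640·15/7 + (-7/96)·1 = 1/2 ✓
b·c²: 207/248·4/9 + 343/44640·225/49 + (-7/96)·1 = 1/3 ✓
b·Ac: 343/44640·(-465/98) + (-7/96)·(-39/14) = 1/6 ✓
b·c³: 207/248·8/27 + 343/44640·3375/343 + (-7/96)·1 = 1/4 ✓
b·(c∘Ac): 343/44640·(-6975/686) + (-7/96)·(-39/14) = 1/8 ✓
b·Ac²: 343/44640·(-155/49) + (-7/96)·(-31/21) = 1/12 ✓
b·A²c: (-7/96)·(-4/7) = 1/24 ✓; 4 stages ⇒ order 4.

4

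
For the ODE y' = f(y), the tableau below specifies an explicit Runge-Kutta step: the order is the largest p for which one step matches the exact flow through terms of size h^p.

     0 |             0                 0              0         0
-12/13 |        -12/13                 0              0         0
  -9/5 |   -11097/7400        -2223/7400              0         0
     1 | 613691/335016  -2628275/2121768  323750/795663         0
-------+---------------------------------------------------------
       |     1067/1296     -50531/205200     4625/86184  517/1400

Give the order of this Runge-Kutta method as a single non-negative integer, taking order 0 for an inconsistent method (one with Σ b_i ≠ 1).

b = (1067/1296, -50531/205200, 4625/86184, 517/1400)
c = (0, -12/13, -9/5, 1)
Ac = (0, 0, 513/1850, 425/1034)
Σ b_i: 1067/1296·1 + (-50531/205200)·1 + 4625/86184·1 + 517/1400·1 = 1 ✓
b·c: (-50531/205200)·(-12/13) + 4625/86184·(-9/5) + 517/1400·1 = 1/2 ✓
b·c²: (-50531/205200)·144/169 + 4625/86184·81/25 + 517/1400·1 = 1/3 ✓
b·Ac: 4625/86184·513/1850 + 517/1400·425/1034 = 1/6 ✓
b·c³: (-50531/205200)·(-1728/2197) + 4625/86184·(-729/125) + 517/1400·1 = 1/4 ✓
b·(c∘Ac): 4625/86184·(-4617/9250) + 517/1400·425/1034 = 1/8 ✓
b·Ac²: 4625/86184·(-3078/12025) + 517/1400·5300/20163 = 1/12 ✓
b·A²c: 517/1400·175/1551 = 1/24 ✓; 4 stages ⇒ order 4.

4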